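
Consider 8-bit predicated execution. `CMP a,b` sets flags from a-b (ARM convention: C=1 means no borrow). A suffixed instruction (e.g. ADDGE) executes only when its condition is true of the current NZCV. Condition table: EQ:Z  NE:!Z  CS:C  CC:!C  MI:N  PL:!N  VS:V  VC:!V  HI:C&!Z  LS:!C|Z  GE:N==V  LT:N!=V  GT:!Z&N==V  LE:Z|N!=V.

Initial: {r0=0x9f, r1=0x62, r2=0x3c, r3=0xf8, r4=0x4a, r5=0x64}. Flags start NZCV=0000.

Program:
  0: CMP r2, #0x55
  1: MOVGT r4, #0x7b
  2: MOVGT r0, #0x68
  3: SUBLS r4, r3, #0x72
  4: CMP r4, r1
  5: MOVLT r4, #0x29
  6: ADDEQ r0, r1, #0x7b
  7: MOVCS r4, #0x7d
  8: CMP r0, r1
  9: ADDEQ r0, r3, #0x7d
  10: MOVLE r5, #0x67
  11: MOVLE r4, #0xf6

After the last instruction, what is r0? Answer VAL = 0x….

0: ✓ CMP  NZCV=1000
1: · MOVGT
2: · MOVGT
3: ✓ SUBLS  r4←0x86
4: ✓ CMP  NZCV=0011
5: ✓ MOVLT  r4←0x29
6: · ADDEQ
7: ✓ MOVCS  r4←0x7d
8: ✓ CMP  NZCV=0011
9: · ADDEQ
10: ✓ MOVLE  r5←0x67
11: ✓ MOVLE  r4←0xf6

VAL = 0x9f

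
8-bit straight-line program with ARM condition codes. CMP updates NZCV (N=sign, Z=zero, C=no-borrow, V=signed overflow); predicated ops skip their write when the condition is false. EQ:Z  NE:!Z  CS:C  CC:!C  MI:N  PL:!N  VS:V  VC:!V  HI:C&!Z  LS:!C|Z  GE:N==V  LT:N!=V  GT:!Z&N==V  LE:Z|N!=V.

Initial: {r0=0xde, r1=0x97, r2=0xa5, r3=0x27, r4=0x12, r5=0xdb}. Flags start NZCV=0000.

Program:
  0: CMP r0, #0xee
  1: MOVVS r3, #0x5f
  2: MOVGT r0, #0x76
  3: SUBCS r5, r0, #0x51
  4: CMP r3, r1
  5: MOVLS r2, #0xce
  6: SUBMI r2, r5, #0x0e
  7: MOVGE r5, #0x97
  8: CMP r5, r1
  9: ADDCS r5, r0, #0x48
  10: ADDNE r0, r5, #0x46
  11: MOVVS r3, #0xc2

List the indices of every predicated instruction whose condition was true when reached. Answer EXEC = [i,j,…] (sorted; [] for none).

EXEC = [5,6,7,9]

[0] flags=1000 → (cmp)
[1] flags=1000 VS?F → skip
[2] flags=1000 GT?F → skip
[3] flags=1000 CS?F → skip
[4] flags=1001 → (cmp)
[5] flags=1001 LS?T → r2=0xce
[6] flags=1001 MI?T → r2=0xcd
[7] flags=1001 GE?T → r5=0x97
[8] flags=0110 → (cmp)
[9] flags=0110 CS?T → r5=0x26
[10] flags=0110 NE?F → skip
[11] flags=0110 VS?F → skip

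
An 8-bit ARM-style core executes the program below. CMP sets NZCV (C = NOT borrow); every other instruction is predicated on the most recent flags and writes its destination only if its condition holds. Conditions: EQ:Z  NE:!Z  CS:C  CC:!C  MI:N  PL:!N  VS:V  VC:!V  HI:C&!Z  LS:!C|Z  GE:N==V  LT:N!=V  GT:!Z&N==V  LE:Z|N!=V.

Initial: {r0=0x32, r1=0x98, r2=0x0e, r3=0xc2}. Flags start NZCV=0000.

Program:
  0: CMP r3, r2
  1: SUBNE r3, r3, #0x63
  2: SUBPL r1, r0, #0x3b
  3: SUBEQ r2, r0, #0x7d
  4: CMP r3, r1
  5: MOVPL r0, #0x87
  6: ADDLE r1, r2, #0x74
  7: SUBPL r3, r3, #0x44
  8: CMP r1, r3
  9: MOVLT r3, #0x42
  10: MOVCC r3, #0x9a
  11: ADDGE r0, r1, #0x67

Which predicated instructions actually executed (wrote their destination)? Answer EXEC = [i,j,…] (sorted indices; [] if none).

EXEC = [1,9]

[0] flags=1010 → (cmp)
[1] flags=1010 NE?T → r3=0x5f
[2] flags=1010 PL?F → skip
[3] flags=1010 EQ?F → skip
[4] flags=1001 → (cmp)
[5] flags=1001 PL?F → skip
[6] flags=1001 LE?F → skip
[7] flags=1001 PL?F → skip
[8] flags=0011 → (cmp)
[9] flags=0011 LT?T → r3=0x42
[10] flags=0011 CC?F → skip
[11] flags=0011 GE?F → skip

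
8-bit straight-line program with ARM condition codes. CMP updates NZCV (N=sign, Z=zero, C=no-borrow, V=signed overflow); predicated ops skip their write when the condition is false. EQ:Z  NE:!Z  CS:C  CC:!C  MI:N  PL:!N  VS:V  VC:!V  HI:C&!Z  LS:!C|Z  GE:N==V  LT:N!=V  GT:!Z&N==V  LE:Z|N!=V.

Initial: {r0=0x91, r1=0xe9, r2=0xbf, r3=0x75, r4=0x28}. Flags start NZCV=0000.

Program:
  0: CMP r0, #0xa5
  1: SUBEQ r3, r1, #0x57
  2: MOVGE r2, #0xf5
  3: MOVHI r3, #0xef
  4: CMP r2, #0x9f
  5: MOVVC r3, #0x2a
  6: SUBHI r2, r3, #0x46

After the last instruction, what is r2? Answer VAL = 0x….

VAL = 0xe4

[0] flags=1000 → (cmp)
[1] flags=1000 EQ?F → skip
[2] flags=1000 GE?F → skip
[3] flags=1000 HI?F → skip
[4] flags=0010 → (cmp)
[5] flags=0010 VC?T → r3=0x2a
[6] flags=0010 HI?T → r2=0xe4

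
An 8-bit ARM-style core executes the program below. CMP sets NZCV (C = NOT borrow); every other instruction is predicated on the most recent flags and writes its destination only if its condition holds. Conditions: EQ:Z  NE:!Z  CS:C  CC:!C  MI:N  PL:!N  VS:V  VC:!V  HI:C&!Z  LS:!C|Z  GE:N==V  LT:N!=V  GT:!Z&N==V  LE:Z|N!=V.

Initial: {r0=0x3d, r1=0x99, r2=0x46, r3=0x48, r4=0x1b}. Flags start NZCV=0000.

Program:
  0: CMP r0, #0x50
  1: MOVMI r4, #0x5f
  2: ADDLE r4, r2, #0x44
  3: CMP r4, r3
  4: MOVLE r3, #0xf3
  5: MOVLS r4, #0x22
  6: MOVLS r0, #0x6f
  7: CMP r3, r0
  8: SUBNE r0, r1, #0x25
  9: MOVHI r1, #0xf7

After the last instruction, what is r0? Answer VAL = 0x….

VAL = 0x74

[0] flags=1000 → (cmp)
[1] flags=1000 MI?T → r4=0x5f
[2] flags=1000 LE?T → r4=0x8a
[3] flags=0011 → (cmp)
[4] flags=0011 LE?T → r3=0xf3
[5] flags=0011 LS?F → skip
[6] flags=0011 LS?F → skip
[7] flags=1010 → (cmp)
[8] flags=1010 NE?T → r0=0x74
[9] flags=1010 HI?T → r1=0xf7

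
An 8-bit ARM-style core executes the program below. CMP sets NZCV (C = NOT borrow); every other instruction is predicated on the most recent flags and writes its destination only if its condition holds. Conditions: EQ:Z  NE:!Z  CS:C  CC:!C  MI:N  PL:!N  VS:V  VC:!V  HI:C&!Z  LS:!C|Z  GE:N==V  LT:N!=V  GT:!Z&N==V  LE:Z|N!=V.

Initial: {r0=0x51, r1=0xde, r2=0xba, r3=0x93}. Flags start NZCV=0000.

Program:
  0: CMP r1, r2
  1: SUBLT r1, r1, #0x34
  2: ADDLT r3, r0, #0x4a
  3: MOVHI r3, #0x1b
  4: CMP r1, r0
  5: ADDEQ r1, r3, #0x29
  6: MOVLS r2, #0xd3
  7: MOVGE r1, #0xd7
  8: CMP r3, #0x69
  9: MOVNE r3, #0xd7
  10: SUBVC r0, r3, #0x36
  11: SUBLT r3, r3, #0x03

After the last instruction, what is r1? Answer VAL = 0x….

[0] flags=0010 → (cmp)
[1] flags=0010 LT?F → skip
[2] flags=0010 LT?F → skip
[3] flags=0010 HI?T → r3=0x1b
[4] flags=1010 → (cmp)
[5] flags=1010 EQ?F → skip
[6] flags=1010 LS?F → skip
[7] flags=1010 GE?F → skip
[8] flags=1000 → (cmp)
[9] flags=1000 NE?T → r3=0xd7
[10] flags=1000 VC?T → r0=0xa1
[11] flags=1000 LT?T → r3=0xd4

VAL = 0xde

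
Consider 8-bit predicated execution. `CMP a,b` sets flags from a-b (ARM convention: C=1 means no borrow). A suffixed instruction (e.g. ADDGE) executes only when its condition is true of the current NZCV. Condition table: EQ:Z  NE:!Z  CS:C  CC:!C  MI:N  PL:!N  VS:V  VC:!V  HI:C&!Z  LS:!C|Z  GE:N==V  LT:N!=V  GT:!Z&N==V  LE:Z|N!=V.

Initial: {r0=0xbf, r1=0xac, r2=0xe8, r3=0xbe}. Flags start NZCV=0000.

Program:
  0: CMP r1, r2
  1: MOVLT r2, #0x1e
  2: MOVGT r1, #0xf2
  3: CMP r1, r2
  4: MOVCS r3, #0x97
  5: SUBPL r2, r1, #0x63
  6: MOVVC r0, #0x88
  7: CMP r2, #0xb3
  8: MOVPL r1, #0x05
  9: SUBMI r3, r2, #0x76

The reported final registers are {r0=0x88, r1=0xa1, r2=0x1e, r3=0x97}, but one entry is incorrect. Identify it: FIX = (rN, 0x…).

[0] flags=1000 → (cmp)
[1] flags=1000 LT?T → r2=0x1e
[2] flags=1000 GT?F → skip
[3] flags=1010 → (cmp)
[4] flags=1010 CS?T → r3=0x97
[5] flags=1010 PL?F → skip
[6] flags=1010 VC?T → r0=0x88
[7] flags=0000 → (cmp)
[8] flags=0000 PL?T → r1=0x05
[9] flags=0000 MI?F → skip

FIX = (r1, 0x05)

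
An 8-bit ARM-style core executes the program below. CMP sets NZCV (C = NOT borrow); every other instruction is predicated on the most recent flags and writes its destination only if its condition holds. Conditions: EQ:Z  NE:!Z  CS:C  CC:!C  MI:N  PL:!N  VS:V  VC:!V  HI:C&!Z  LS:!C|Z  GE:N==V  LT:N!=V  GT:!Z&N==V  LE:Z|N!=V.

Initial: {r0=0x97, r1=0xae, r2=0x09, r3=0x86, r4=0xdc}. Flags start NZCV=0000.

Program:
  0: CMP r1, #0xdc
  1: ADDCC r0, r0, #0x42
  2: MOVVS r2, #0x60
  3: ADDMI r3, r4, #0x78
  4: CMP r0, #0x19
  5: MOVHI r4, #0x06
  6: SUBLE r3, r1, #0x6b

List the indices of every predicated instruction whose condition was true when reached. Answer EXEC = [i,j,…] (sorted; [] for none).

EXEC = [1,3,5,6]

0: ✓ CMP  NZCV=1000
1: ✓ ADDCC  r0←0xd9
2: · MOVVS
3: ✓ ADDMI  r3←0x54
4: ✓ CMP  NZCV=1010
5: ✓ MOVHI  r4←0x06
6: ✓ SUBLE  r3←0x43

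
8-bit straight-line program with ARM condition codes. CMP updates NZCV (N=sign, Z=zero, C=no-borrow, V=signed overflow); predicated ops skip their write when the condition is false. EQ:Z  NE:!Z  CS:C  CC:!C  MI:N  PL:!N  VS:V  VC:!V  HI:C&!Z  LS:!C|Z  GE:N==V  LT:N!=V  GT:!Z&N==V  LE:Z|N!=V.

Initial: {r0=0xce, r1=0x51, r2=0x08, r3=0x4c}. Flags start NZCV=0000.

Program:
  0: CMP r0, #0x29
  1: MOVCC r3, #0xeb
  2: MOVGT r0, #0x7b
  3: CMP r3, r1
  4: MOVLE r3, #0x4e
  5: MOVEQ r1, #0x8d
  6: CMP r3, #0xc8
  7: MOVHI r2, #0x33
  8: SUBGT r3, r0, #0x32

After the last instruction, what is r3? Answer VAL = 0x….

VAL = 0x9c

0: ✓ CMP  NZCV=1010
1: · MOVCC
2: · MOVGT
3: ✓ CMP  NZCV=1000
4: ✓ MOVLE  r3←0x4e
5: · MOVEQ
6: ✓ CMP  NZCV=1001
7: · MOVHI
8: ✓ SUBGT  r3←0x9c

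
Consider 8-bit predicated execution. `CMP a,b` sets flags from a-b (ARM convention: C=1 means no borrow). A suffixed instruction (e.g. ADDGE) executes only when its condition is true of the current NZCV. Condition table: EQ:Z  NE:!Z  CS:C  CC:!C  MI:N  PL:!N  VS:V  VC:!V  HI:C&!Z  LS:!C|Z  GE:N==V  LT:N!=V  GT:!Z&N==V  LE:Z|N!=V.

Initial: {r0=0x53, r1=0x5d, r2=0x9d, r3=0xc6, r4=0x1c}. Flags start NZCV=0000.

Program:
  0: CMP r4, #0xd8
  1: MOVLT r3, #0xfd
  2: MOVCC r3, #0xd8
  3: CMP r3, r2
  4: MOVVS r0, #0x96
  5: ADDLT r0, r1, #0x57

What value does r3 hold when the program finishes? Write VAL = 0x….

VAL = 0xd8

[0] flags=0000 → (cmp)
[1] flags=0000 LT?F → skip
[2] flags=0000 CC?T → r3=0xd8
[3] flags=0010 → (cmp)
[4] flags=0010 VS?F → skip
[5] flags=0010 LT?F → skip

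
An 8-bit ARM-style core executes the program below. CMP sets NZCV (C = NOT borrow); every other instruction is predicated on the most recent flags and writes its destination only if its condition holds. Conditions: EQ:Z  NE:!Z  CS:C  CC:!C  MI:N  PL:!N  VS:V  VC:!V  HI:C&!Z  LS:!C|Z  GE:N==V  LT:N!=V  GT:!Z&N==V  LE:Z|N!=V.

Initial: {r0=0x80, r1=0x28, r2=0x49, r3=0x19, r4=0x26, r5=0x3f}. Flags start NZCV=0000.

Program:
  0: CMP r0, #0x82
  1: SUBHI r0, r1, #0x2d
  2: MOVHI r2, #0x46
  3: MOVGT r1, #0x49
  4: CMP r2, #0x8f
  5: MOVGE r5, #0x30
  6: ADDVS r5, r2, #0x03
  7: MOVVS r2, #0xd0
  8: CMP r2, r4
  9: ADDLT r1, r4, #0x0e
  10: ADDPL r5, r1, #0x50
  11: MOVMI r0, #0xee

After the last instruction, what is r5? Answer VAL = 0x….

0: ✓ CMP  NZCV=1000
1: · SUBHI
2: · MOVHI
3: · MOVGT
4: ✓ CMP  NZCV=1001
5: ✓ MOVGE  r5←0x30
6: ✓ ADDVS  r5←0x4c
7: ✓ MOVVS  r2←0xd0
8: ✓ CMP  NZCV=1010
9: ✓ ADDLT  r1←0x34
10: · ADDPL
11: ✓ MOVMI  r0←0xee

VAL = 0x4c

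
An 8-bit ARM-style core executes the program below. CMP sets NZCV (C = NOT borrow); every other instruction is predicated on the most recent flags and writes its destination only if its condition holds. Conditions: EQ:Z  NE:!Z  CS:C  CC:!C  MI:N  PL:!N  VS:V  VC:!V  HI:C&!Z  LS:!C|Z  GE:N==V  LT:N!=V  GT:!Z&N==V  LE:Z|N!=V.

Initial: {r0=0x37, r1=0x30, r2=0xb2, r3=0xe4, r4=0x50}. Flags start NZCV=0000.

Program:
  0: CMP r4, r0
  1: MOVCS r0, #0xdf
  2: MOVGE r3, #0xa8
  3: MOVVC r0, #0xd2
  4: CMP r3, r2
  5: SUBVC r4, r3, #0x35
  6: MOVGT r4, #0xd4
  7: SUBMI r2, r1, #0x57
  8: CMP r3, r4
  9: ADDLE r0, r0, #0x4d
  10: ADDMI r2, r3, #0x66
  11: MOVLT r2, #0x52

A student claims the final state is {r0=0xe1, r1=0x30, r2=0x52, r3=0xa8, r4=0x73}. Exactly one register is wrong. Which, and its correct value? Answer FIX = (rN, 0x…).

FIX = (r0, 0x1f)

[0] flags=0010 → (cmp)
[1] flags=0010 CS?T → r0=0xdf
[2] flags=0010 GE?T → r3=0xa8
[3] flags=0010 VC?T → r0=0xd2
[4] flags=1000 → (cmp)
[5] flags=1000 VC?T → r4=0x73
[6] flags=1000 GT?F → skip
[7] flags=1000 MI?T → r2=0xd9
[8] flags=0011 → (cmp)
[9] flags=0011 LE?T → r0=0x1f
[10] flags=0011 MI?F → skip
[11] flags=0011 LT?T → r2=0x52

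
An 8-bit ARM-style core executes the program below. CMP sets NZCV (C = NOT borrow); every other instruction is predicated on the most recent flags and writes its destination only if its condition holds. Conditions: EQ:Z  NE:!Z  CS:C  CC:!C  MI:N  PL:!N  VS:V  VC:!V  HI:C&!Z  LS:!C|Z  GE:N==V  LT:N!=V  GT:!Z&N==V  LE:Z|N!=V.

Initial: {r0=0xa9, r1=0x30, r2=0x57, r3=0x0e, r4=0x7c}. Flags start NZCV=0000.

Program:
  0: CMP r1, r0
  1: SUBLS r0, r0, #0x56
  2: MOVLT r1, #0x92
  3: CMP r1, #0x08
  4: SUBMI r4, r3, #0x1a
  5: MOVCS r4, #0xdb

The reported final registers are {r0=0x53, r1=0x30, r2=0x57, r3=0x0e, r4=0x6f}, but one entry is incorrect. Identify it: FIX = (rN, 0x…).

FIX = (r4, 0xdb)

[0] flags=1001 → (cmp)
[1] flags=1001 LS?T → r0=0x53
[2] flags=1001 LT?F → skip
[3] flags=0010 → (cmp)
[4] flags=0010 MI?F → skip
[5] flags=0010 CS?T → r4=0xdb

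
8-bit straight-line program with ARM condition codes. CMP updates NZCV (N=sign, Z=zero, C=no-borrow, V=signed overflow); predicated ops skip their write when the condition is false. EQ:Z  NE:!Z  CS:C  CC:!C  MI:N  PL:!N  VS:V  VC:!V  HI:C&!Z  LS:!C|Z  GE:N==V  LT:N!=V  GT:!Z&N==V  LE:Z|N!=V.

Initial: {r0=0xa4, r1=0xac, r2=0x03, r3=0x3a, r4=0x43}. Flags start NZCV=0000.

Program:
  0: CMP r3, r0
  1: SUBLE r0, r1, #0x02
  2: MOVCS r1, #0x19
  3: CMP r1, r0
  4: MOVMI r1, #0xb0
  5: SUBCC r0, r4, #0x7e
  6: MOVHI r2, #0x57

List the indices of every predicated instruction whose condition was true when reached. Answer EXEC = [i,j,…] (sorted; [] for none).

EXEC = [6]

[0] flags=1001 → (cmp)
[1] flags=1001 LE?F → skip
[2] flags=1001 CS?F → skip
[3] flags=0010 → (cmp)
[4] flags=0010 MI?F → skip
[5] flags=0010 CC?F → skip
[6] flags=0010 HI?T → r2=0x57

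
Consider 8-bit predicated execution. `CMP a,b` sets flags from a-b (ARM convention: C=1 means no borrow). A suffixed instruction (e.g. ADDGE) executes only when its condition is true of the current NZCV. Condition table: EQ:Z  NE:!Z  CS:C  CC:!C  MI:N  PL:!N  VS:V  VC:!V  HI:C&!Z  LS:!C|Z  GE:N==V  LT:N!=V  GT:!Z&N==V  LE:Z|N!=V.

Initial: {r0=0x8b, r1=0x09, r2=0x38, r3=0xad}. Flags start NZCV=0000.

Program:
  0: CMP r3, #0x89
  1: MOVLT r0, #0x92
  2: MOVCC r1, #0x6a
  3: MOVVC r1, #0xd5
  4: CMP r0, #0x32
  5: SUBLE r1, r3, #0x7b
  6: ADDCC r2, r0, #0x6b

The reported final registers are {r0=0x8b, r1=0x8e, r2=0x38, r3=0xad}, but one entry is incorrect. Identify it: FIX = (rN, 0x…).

[0] flags=0010 → (cmp)
[1] flags=0010 LT?F → skip
[2] flags=0010 CC?F → skip
[3] flags=0010 VC?T → r1=0xd5
[4] flags=0011 → (cmp)
[5] flags=0011 LE?T → r1=0x32
[6] flags=0011 CC?F → skip

FIX = (r1, 0x32)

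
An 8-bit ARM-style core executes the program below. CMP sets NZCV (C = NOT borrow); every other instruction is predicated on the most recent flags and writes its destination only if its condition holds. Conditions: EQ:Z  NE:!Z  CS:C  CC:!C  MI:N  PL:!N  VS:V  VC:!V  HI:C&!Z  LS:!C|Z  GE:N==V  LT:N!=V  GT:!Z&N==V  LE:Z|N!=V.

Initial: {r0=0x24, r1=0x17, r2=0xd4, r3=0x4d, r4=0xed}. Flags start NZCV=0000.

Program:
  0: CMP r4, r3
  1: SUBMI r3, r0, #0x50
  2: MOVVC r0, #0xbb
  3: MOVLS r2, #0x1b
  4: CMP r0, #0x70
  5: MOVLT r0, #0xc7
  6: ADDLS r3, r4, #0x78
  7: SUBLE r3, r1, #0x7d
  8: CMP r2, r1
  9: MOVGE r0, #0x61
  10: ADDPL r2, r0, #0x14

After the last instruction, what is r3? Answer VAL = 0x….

[0] flags=1010 → (cmp)
[1] flags=1010 MI?T → r3=0xd4
[2] flags=1010 VC?T → r0=0xbb
[3] flags=1010 LS?F → skip
[4] flags=0011 → (cmp)
[5] flags=0011 LT?T → r0=0xc7
[6] flags=0011 LS?F → skip
[7] flags=0011 LE?T → r3=0x9a
[8] flags=1010 → (cmp)
[9] flags=1010 GE?F → skip
[10] flags=1010 PL?F → skip

VAL = 0x9a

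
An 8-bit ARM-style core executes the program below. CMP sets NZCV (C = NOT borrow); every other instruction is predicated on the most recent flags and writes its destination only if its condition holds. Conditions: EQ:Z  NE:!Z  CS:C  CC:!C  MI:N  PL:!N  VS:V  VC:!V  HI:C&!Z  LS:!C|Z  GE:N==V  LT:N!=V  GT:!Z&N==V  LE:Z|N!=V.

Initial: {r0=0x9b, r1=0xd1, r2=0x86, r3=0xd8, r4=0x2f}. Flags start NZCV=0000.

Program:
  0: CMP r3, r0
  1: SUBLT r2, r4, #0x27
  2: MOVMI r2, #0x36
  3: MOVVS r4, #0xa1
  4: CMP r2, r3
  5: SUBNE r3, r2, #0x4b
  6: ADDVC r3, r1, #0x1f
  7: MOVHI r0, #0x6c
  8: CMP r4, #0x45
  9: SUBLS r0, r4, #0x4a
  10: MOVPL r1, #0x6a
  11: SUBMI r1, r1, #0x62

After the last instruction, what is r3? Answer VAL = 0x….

VAL = 0xf0

0: ✓ CMP  NZCV=0010
1: · SUBLT
2: · MOVMI
3: · MOVVS
4: ✓ CMP  NZCV=1000
5: ✓ SUBNE  r3←0x3b
6: ✓ ADDVC  r3←0xf0
7: · MOVHI
8: ✓ CMP  NZCV=1000
9: ✓ SUBLS  r0←0xe5
10: · MOVPL
11: ✓ SUBMI  r1←0x6f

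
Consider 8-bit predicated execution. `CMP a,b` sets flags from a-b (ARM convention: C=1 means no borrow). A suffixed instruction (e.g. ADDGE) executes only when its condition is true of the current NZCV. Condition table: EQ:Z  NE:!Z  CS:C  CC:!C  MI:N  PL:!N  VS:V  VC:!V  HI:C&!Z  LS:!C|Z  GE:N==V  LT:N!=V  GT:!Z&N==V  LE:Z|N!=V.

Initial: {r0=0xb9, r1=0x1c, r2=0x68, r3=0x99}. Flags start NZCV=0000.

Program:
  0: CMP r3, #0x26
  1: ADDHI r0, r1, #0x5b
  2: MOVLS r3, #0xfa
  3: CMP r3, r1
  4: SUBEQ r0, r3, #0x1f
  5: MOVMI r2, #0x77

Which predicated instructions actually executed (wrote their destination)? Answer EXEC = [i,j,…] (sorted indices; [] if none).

[0] flags=0011 → (cmp)
[1] flags=0011 HI?T → r0=0x77
[2] flags=0011 LS?F → skip
[3] flags=0011 → (cmp)
[4] flags=0011 EQ?F → skip
[5] flags=0011 MI?F → skip

EXEC = [1]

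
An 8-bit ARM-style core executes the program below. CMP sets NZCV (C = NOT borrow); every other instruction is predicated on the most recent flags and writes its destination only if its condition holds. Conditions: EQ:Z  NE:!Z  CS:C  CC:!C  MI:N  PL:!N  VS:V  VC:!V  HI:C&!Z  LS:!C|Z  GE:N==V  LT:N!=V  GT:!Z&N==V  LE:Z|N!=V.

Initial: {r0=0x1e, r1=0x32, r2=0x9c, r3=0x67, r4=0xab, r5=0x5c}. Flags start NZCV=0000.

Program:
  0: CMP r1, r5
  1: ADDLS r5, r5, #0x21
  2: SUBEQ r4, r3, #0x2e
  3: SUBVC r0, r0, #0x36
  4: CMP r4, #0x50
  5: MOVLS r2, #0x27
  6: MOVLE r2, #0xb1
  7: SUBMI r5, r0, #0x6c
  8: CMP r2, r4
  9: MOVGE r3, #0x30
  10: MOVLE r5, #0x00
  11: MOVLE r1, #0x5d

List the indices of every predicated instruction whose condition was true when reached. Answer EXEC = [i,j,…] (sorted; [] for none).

EXEC = [1,3,6,9]

[0] flags=1000 → (cmp)
[1] flags=1000 LS?T → r5=0x7d
[2] flags=1000 EQ?F → skip
[3] flags=1000 VC?T → r0=0xe8
[4] flags=0011 → (cmp)
[5] flags=0011 LS?F → skip
[6] flags=0011 LE?T → r2=0xb1
[7] flags=0011 MI?F → skip
[8] flags=0010 → (cmp)
[9] flags=0010 GE?T → r3=0x30
[10] flags=0010 LE?F → skip
[11] flags=0010 LE?F → skip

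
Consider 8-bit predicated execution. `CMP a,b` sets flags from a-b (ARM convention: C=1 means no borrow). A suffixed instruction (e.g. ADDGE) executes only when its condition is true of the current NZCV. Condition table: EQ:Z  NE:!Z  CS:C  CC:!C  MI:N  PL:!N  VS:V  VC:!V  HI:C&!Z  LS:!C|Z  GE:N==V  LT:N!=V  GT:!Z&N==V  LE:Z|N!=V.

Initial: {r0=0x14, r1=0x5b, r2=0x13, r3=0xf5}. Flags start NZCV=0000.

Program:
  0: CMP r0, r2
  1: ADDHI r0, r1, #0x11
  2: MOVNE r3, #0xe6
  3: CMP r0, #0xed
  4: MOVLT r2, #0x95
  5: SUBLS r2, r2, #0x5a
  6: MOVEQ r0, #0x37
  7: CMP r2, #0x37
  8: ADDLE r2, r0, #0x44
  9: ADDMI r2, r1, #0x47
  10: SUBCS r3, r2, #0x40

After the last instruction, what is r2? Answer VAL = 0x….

VAL = 0xa2

[0] flags=0010 → (cmp)
[1] flags=0010 HI?T → r0=0x6c
[2] flags=0010 NE?T → r3=0xe6
[3] flags=0000 → (cmp)
[4] flags=0000 LT?F → skip
[5] flags=0000 LS?T → r2=0xb9
[6] flags=0000 EQ?F → skip
[7] flags=1010 → (cmp)
[8] flags=1010 LE?T → r2=0xb0
[9] flags=1010 MI?T → r2=0xa2
[10] flags=1010 CS?T → r3=0x62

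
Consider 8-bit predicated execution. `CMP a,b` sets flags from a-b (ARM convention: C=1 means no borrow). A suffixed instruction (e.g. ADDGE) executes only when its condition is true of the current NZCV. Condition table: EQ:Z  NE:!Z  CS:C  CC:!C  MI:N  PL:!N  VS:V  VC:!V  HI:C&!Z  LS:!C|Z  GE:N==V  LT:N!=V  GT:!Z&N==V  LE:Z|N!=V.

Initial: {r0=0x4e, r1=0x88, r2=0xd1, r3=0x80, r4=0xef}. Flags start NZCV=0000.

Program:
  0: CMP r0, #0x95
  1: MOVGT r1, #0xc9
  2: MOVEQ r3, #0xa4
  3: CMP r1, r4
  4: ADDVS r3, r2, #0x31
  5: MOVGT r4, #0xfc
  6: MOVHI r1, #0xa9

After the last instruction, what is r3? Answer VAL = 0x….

0: ✓ CMP  NZCV=1001
1: ✓ MOVGT  r1←0xc9
2: · MOVEQ
3: ✓ CMP  NZCV=1000
4: · ADDVS
5: · MOVGT
6: · MOVHI

VAL = 0x80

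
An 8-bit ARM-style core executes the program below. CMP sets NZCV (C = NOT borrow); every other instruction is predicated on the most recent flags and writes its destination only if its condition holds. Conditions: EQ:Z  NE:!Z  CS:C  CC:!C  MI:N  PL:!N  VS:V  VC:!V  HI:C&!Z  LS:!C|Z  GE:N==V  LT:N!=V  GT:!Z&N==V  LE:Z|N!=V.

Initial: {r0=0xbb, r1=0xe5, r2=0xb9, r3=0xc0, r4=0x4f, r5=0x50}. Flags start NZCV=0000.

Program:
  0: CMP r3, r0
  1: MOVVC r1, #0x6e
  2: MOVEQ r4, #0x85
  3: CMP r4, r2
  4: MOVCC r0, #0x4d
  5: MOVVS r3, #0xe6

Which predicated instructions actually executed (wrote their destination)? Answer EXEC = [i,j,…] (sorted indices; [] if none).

0: ✓ CMP  NZCV=0010
1: ✓ MOVVC  r1←0x6e
2: · MOVEQ
3: ✓ CMP  NZCV=1001
4: ✓ MOVCC  r0←0x4d
5: ✓ MOVVS  r3←0xe6

EXEC = [1,4,5]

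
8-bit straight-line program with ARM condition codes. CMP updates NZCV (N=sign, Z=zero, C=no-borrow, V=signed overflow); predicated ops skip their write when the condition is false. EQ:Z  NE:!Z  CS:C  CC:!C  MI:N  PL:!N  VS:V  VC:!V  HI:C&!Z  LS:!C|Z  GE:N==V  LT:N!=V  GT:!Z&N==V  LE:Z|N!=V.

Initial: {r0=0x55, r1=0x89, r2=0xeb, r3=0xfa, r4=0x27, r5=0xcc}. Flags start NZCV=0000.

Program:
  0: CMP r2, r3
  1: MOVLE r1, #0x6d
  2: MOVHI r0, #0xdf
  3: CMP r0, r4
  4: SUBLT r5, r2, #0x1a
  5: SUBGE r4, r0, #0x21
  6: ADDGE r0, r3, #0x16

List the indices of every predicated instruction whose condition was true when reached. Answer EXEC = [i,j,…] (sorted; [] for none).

[0] flags=1000 → (cmp)
[1] flags=1000 LE?T → r1=0x6d
[2] flags=1000 HI?F → skip
[3] flags=0010 → (cmp)
[4] flags=0010 LT?F → skip
[5] flags=0010 GE?T → r4=0x34
[6] flags=0010 GE?T → r0=0x10

EXEC = [1,5,6]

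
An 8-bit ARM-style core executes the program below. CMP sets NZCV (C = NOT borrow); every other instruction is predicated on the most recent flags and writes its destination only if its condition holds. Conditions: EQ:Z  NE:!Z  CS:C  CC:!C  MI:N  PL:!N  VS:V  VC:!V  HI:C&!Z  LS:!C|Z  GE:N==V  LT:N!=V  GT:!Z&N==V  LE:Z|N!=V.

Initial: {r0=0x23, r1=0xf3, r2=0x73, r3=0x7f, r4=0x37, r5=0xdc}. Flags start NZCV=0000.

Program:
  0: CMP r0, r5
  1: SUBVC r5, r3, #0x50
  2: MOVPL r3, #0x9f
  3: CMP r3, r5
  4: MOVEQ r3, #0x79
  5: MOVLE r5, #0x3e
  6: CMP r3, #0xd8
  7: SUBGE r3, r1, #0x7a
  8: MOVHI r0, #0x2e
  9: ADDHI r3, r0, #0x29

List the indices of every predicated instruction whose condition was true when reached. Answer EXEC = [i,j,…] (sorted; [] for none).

EXEC = [1,2,5]

0: ✓ CMP  NZCV=0000
1: ✓ SUBVC  r5←0x2f
2: ✓ MOVPL  r3←0x9f
3: ✓ CMP  NZCV=0011
4: · MOVEQ
5: ✓ MOVLE  r5←0x3e
6: ✓ CMP  NZCV=1000
7: · SUBGE
8: · MOVHI
9: · ADDHI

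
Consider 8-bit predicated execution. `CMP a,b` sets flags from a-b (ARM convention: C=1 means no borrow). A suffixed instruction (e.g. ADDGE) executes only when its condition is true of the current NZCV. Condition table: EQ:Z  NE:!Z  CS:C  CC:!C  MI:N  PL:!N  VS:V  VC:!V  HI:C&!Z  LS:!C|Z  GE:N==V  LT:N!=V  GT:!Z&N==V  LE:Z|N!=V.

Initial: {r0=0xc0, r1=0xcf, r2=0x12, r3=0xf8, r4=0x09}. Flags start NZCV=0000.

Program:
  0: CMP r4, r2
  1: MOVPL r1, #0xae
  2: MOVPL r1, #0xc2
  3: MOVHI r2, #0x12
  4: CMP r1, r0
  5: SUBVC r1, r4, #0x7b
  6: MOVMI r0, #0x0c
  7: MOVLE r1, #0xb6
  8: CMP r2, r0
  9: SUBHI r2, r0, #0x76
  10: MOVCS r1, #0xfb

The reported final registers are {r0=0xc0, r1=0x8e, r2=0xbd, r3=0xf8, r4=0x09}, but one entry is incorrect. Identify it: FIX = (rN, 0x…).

FIX = (r2, 0x12)

[0] flags=1000 → (cmp)
[1] flags=1000 PL?F → skip
[2] flags=1000 PL?F → skip
[3] flags=1000 HI?F → skip
[4] flags=0010 → (cmp)
[5] flags=0010 VC?T → r1=0x8e
[6] flags=0010 MI?F → skip
[7] flags=0010 LE?F → skip
[8] flags=0000 → (cmp)
[9] flags=0000 HI?F → skip
[10] flags=0000 CS?F → skip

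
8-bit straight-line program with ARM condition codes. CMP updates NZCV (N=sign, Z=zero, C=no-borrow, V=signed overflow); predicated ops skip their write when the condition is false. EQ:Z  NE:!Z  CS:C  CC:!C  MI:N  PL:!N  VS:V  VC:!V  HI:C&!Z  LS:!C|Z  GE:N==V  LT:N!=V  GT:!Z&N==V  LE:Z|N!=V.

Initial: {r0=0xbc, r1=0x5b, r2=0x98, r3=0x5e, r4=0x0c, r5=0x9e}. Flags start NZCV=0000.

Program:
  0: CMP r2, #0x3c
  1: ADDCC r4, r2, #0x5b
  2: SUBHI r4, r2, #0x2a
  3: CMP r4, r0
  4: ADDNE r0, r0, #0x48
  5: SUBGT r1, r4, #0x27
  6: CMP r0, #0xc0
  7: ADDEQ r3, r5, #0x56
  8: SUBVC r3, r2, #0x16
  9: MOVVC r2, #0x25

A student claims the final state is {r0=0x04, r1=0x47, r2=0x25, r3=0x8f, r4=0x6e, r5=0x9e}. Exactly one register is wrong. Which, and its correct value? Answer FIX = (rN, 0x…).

[0] flags=0011 → (cmp)
[1] flags=0011 CC?F → skip
[2] flags=0011 HI?T → r4=0x6e
[3] flags=1001 → (cmp)
[4] flags=1001 NE?T → r0=0x04
[5] flags=1001 GT?T → r1=0x47
[6] flags=0000 → (cmp)
[7] flags=0000 EQ?F → skip
[8] flags=0000 VC?T → r3=0x82
[9] flags=0000 VC?T → r2=0x25

FIX = (r3, 0x82)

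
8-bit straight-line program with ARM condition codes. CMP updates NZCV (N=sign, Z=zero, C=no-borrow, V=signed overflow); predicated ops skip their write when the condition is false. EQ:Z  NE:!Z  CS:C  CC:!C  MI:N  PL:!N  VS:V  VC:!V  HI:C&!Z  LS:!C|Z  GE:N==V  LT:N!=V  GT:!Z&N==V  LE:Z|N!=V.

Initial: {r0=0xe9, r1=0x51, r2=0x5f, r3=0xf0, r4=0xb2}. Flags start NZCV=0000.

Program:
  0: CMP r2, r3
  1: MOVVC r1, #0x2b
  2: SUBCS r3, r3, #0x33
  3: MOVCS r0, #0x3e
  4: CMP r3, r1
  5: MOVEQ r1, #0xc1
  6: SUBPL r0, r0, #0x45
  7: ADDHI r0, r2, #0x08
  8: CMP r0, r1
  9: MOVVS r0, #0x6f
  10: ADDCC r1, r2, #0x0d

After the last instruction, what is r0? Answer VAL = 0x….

VAL = 0x67

0: ✓ CMP  NZCV=0000
1: ✓ MOVVC  r1←0x2b
2: · SUBCS
3: · MOVCS
4: ✓ CMP  NZCV=1010
5: · MOVEQ
6: · SUBPL
7: ✓ ADDHI  r0←0x67
8: ✓ CMP  NZCV=0010
9: · MOVVS
10: · ADDCC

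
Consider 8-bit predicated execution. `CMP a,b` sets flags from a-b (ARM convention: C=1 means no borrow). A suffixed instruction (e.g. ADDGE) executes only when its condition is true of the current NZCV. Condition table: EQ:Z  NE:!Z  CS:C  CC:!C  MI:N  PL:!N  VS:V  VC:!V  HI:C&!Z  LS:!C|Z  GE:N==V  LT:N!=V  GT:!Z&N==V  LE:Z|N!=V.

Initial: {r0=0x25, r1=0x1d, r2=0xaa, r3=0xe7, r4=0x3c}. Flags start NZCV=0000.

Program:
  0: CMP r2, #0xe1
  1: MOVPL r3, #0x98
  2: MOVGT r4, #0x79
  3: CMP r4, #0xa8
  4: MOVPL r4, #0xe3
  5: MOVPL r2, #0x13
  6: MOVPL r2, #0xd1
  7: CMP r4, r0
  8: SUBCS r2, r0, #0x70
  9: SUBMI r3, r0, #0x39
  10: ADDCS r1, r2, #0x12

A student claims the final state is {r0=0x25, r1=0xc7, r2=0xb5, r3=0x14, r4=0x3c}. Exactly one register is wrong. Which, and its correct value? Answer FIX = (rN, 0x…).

FIX = (r3, 0xe7)

0: ✓ CMP  NZCV=1000
1: · MOVPL
2: · MOVGT
3: ✓ CMP  NZCV=1001
4: · MOVPL
5: · MOVPL
6: · MOVPL
7: ✓ CMP  NZCV=0010
8: ✓ SUBCS  r2←0xb5
9: · SUBMI
10: ✓ ADDCS  r1←0xc7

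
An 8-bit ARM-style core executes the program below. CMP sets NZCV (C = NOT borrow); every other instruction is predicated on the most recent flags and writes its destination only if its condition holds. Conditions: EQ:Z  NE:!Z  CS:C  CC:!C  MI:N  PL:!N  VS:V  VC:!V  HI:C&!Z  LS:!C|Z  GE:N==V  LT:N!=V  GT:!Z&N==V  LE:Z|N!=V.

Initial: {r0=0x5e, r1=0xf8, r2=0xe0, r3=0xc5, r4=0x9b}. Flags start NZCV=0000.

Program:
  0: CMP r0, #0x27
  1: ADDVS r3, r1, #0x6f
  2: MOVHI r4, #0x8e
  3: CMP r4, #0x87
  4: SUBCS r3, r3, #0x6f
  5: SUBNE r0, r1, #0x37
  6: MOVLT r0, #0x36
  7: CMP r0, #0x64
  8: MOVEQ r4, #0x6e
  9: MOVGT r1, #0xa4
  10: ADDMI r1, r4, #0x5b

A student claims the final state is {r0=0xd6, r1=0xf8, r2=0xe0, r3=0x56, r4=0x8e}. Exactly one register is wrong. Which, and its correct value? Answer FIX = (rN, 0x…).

0: ✓ CMP  NZCV=0010
1: · ADDVS
2: ✓ MOVHI  r4←0x8e
3: ✓ CMP  NZCV=0010
4: ✓ SUBCS  r3←0x56
5: ✓ SUBNE  r0←0xc1
6: · MOVLT
7: ✓ CMP  NZCV=0011
8: · MOVEQ
9: · MOVGT
10: · ADDMI

FIX = (r0, 0xc1)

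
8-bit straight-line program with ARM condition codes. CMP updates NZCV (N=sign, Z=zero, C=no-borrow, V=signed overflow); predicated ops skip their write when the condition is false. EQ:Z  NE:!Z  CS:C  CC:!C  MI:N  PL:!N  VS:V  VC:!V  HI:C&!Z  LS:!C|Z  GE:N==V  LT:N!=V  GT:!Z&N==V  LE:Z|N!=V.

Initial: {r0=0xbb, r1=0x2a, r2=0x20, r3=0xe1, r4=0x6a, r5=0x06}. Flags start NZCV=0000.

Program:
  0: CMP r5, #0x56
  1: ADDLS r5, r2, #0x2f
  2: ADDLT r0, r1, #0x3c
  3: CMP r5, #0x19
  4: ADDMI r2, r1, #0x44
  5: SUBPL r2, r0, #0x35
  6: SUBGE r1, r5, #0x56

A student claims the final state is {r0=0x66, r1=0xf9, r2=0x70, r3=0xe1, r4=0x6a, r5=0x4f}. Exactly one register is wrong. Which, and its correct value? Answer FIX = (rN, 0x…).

FIX = (r2, 0x31)

[0] flags=1000 → (cmp)
[1] flags=1000 LS?T → r5=0x4f
[2] flags=1000 LT?T → r0=0x66
[3] flags=0010 → (cmp)
[4] flags=0010 MI?F → skip
[5] flags=0010 PL?T → r2=0x31
[6] flags=0010 GE?T → r1=0xf9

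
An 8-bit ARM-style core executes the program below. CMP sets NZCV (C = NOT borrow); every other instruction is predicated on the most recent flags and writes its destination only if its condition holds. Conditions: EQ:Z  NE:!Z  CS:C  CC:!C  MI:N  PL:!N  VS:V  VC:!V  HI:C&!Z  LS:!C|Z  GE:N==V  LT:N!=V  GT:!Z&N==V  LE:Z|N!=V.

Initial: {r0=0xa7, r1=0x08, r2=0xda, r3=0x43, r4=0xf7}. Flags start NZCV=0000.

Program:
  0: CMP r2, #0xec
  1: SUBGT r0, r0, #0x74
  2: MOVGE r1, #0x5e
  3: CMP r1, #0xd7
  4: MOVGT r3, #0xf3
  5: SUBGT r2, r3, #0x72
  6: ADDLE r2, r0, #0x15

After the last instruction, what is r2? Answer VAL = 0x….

VAL = 0x81

0: ✓ CMP  NZCV=1000
1: · SUBGT
2: · MOVGE
3: ✓ CMP  NZCV=0000
4: ✓ MOVGT  r3←0xf3
5: ✓ SUBGT  r2←0x81
6: · ADDLE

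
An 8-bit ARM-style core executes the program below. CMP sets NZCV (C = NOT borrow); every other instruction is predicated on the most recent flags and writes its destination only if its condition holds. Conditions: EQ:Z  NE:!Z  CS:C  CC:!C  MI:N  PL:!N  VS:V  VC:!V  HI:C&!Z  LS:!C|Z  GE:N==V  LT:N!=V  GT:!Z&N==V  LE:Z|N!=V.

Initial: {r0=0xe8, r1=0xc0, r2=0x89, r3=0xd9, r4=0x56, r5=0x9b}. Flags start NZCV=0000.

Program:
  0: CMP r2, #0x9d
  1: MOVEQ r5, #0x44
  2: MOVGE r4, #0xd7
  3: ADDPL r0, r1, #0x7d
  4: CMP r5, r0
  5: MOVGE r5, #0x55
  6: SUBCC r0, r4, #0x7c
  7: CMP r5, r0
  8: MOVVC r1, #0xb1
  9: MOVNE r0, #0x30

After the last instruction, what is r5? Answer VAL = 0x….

VAL = 0x9b

0: ✓ CMP  NZCV=1000
1: · MOVEQ
2: · MOVGE
3: · ADDPL
4: ✓ CMP  NZCV=1000
5: · MOVGE
6: ✓ SUBCC  r0←0xda
7: ✓ CMP  NZCV=1000
8: ✓ MOVVC  r1←0xb1
9: ✓ MOVNE  r0←0x30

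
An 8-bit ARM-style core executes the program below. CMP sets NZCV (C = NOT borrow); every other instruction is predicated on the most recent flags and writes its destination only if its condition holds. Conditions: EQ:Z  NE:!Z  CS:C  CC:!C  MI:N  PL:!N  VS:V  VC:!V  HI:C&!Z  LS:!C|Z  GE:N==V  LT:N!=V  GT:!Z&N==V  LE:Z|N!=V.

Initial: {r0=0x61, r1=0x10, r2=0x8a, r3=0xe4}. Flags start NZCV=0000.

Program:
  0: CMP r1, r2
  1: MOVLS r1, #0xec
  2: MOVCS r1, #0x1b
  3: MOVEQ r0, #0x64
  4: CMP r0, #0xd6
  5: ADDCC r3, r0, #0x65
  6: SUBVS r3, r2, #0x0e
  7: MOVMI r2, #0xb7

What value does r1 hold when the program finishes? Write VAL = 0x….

VAL = 0xec

0: ✓ CMP  NZCV=1001
1: ✓ MOVLS  r1←0xec
2: · MOVCS
3: · MOVEQ
4: ✓ CMP  NZCV=1001
5: ✓ ADDCC  r3←0xc6
6: ✓ SUBVS  r3←0x7c
7: ✓ MOVMI  r2←0xb7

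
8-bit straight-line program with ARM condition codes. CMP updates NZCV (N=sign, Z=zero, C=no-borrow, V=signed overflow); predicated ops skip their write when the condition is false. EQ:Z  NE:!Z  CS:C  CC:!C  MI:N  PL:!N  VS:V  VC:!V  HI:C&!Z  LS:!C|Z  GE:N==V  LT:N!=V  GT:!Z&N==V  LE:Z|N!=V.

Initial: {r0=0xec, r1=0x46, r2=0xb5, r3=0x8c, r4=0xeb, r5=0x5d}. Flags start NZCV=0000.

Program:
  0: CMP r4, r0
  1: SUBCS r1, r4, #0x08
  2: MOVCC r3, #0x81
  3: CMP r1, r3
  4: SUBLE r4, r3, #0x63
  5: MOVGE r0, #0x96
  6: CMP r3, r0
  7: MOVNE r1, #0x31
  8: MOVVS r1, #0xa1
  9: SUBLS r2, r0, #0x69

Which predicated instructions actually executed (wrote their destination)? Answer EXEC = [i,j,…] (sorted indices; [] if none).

EXEC = [2,5,7,9]

0: ✓ CMP  NZCV=1000
1: · SUBCS
2: ✓ MOVCC  r3←0x81
3: ✓ CMP  NZCV=1001
4: · SUBLE
5: ✓ MOVGE  r0←0x96
6: ✓ CMP  NZCV=1000
7: ✓ MOVNE  r1←0x31
8: · MOVVS
9: ✓ SUBLS  r2←0x2d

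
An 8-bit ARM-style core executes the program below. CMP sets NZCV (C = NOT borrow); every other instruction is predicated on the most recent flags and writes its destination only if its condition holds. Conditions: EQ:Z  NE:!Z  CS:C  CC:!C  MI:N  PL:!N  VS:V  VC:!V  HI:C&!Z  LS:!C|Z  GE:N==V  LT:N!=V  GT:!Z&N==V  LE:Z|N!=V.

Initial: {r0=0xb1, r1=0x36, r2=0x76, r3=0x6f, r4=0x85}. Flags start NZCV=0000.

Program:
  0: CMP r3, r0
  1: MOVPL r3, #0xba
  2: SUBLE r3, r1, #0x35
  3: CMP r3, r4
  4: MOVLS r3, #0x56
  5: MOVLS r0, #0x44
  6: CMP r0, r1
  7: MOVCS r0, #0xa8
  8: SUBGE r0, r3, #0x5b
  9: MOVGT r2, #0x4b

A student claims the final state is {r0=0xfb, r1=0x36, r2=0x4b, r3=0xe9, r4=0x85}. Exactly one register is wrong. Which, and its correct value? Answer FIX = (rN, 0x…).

FIX = (r3, 0x56)

[0] flags=1001 → (cmp)
[1] flags=1001 PL?F → skip
[2] flags=1001 LE?F → skip
[3] flags=1001 → (cmp)
[4] flags=1001 LS?T → r3=0x56
[5] flags=1001 LS?T → r0=0x44
[6] flags=0010 → (cmp)
[7] flags=0010 CS?T → r0=0xa8
[8] flags=0010 GE?T → r0=0xfb
[9] flags=0010 GT?T → r2=0x4b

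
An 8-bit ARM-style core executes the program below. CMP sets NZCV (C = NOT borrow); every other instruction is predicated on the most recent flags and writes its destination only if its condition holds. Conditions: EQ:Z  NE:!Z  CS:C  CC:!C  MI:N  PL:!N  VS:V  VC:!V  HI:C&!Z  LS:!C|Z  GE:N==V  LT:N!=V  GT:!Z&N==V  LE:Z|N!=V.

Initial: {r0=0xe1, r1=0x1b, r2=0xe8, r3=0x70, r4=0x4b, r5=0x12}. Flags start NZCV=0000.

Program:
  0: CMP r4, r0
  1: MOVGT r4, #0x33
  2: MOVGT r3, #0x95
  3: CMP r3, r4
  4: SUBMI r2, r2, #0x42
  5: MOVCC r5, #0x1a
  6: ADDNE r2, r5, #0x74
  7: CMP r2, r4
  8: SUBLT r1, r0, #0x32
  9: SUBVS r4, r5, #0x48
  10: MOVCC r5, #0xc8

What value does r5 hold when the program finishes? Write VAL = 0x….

0: ✓ CMP  NZCV=0000
1: ✓ MOVGT  r4←0x33
2: ✓ MOVGT  r3←0x95
3: ✓ CMP  NZCV=0011
4: · SUBMI
5: · MOVCC
6: ✓ ADDNE  r2←0x86
7: ✓ CMP  NZCV=0011
8: ✓ SUBLT  r1←0xaf
9: ✓ SUBVS  r4←0xca
10: · MOVCC

VAL = 0x12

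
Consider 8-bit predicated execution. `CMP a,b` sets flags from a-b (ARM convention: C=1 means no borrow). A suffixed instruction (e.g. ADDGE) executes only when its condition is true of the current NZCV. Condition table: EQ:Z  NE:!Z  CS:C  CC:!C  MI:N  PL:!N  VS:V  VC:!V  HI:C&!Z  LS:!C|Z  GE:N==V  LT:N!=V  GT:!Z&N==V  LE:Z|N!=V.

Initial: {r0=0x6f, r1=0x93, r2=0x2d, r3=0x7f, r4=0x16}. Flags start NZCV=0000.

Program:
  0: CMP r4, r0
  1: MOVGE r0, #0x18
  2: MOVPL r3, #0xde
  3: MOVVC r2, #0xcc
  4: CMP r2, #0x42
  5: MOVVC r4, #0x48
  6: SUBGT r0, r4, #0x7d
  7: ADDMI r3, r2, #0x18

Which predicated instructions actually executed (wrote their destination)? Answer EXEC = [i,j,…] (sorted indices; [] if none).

0: ✓ CMP  NZCV=1000
1: · MOVGE
2: · MOVPL
3: ✓ MOVVC  r2←0xcc
4: ✓ CMP  NZCV=1010
5: ✓ MOVVC  r4←0x48
6: · SUBGT
7: ✓ ADDMI  r3←0xe4

EXEC = [3,5,7]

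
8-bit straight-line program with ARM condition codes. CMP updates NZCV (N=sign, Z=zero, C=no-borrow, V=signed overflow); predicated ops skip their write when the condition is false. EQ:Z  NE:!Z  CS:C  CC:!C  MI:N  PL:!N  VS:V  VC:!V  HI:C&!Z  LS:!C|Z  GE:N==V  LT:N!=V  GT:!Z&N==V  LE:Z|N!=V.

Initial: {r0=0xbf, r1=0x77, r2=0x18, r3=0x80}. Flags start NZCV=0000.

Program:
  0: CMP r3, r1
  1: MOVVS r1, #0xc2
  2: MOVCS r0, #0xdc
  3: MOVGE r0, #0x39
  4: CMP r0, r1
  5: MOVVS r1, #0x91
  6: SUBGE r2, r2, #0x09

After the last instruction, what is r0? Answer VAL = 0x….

VAL = 0xdc

[0] flags=0011 → (cmp)
[1] flags=0011 VS?T → r1=0xc2
[2] flags=0011 CS?T → r0=0xdc
[3] flags=0011 GE?F → skip
[4] flags=0010 → (cmp)
[5] flags=0010 VS?F → skip
[6] flags=0010 GE?T → r2=0x0f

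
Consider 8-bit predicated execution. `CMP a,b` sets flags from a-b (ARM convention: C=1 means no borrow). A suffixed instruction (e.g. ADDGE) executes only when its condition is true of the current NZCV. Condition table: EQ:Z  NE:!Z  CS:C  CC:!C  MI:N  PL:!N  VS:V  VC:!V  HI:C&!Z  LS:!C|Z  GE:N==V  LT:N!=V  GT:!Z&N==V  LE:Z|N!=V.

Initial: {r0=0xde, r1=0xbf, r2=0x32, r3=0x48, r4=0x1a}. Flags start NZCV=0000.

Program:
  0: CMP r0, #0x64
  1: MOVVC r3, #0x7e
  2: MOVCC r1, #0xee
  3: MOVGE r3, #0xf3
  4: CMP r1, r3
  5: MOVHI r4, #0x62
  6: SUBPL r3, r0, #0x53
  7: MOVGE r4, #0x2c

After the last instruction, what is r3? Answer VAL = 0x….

[0] flags=0011 → (cmp)
[1] flags=0011 VC?F → skip
[2] flags=0011 CC?F → skip
[3] flags=0011 GE?F → skip
[4] flags=0011 → (cmp)
[5] flags=0011 HI?T → r4=0x62
[6] flags=0011 PL?T → r3=0x8b
[7] flags=0011 GE?F → skip

VAL = 0x8b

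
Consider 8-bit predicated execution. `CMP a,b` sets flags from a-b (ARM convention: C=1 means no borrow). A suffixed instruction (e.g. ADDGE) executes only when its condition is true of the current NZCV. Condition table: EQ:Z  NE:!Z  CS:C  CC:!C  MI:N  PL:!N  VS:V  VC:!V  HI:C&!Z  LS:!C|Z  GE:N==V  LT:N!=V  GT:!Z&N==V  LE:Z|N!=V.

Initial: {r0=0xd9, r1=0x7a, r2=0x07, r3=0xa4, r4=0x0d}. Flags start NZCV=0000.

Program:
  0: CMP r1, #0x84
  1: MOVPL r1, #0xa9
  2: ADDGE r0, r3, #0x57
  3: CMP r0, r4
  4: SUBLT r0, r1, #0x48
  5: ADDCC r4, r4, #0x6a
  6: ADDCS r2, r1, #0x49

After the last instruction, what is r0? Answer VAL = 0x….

VAL = 0x32

0: ✓ CMP  NZCV=1001
1: · MOVPL
2: ✓ ADDGE  r0←0xfb
3: ✓ CMP  NZCV=1010
4: ✓ SUBLT  r0←0x32
5: · ADDCC
6: ✓ ADDCS  r2←0xc3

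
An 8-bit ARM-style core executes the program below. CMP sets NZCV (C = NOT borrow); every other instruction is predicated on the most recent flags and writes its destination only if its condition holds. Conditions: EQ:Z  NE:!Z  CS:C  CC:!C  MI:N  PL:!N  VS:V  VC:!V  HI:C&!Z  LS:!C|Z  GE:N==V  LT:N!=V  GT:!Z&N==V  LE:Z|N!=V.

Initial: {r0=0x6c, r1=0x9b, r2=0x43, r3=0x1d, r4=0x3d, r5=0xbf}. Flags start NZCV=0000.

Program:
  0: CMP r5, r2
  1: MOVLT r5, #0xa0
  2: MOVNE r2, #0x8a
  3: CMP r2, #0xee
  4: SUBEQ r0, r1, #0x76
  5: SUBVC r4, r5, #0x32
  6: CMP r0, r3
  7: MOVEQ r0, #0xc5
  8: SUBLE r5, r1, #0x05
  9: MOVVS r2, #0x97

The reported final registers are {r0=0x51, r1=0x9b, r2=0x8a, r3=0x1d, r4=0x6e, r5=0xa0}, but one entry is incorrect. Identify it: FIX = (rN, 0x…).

0: ✓ CMP  NZCV=0011
1: ✓ MOVLT  r5←0xa0
2: ✓ MOVNE  r2←0x8a
3: ✓ CMP  NZCV=1000
4: · SUBEQ
5: ✓ SUBVC  r4←0x6e
6: ✓ CMP  NZCV=0010
7: · MOVEQ
8: · SUBLE
9: · MOVVS

FIX = (r0, 0x6c)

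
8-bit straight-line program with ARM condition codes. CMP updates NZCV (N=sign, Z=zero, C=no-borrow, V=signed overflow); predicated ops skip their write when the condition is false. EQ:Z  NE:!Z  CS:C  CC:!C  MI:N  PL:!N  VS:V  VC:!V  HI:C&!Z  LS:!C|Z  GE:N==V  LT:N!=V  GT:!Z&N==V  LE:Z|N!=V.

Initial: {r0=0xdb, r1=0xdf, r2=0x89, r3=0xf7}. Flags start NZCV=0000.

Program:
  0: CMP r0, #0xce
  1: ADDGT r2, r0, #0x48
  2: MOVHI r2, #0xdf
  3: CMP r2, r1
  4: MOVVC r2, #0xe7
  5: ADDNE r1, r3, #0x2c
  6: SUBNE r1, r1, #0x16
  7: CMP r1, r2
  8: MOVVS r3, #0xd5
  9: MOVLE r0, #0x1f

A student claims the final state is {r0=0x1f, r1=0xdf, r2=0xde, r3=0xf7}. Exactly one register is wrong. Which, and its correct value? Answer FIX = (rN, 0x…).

FIX = (r2, 0xe7)

[0] flags=0010 → (cmp)
[1] flags=0010 GT?T → r2=0x23
[2] flags=0010 HI?T → r2=0xdf
[3] flags=0110 → (cmp)
[4] flags=0110 VC?T → r2=0xe7
[5] flags=0110 NE?F → skip
[6] flags=0110 NE?F → skip
[7] flags=1000 → (cmp)
[8] flags=1000 VS?F → skip
[9] flags=1000 LE?T → r0=0x1f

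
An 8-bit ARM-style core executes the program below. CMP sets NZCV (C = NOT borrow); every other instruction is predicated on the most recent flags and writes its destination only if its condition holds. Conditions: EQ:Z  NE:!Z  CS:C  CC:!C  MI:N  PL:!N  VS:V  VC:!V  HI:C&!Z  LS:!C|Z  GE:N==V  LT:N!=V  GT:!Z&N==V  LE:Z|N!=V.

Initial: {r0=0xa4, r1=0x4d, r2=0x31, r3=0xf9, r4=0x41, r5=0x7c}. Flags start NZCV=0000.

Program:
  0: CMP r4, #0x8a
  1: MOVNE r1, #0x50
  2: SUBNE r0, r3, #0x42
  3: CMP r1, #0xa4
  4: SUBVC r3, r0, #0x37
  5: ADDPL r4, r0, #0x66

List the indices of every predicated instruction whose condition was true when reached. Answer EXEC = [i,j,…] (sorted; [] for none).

[0] flags=1001 → (cmp)
[1] flags=1001 NE?T → r1=0x50
[2] flags=1001 NE?T → r0=0xb7
[3] flags=1001 → (cmp)
[4] flags=1001 VC?F → skip
[5] flags=1001 PL?F → skip

EXEC = [1,2]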